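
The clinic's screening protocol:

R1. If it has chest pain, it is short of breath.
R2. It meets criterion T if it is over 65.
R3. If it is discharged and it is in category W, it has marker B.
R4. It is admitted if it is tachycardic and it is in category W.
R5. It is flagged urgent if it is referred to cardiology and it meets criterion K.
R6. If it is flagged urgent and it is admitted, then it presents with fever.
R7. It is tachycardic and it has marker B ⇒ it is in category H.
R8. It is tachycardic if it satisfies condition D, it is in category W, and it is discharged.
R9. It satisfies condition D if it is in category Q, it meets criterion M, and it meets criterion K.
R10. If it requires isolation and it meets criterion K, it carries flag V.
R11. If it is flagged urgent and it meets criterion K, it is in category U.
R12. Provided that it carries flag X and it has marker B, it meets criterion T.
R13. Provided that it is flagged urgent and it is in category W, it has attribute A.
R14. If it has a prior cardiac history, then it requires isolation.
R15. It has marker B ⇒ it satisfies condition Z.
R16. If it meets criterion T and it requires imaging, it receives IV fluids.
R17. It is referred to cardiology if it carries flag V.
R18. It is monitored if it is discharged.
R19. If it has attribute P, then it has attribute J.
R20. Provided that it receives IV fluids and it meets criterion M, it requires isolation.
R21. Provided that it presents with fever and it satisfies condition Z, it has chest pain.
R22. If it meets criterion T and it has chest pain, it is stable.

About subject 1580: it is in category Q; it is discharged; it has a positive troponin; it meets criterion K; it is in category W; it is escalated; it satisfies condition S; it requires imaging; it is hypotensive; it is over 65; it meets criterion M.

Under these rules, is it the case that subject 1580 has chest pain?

Yes

By R2 (it is over 65): it meets criterion T.
By R3 (it is discharged, it is in category W): it has marker B.
By R9 (it is in category Q, it meets criterion M, it meets criterion K): it satisfies condition D.
By R15 (it has marker B): it satisfies condition Z.
By R16 (it meets criterion T, it requires imaging): it receives IV fluids.
By R20 (it receives IV fluids, it meets criterion M): it requires isolation.
By R8 (it satisfies condition D, it is in category W, it is discharged): it is tachycardic.
By R10 (it requires isolation, it meets criterion K): it carries flag V.
By R17 (it carries flag V): it is referred to cardiology.
By R4 (it is tachycardic, it is in category W): it is admitted.
By R5 (it is referred to cardiology, it meets criterion K): it is flagged urgent.
By R6 (it is flagged urgent, it is admitted): it presents with fever.
By R21 (it presents with fever, it satisfies condition Z): it has chest pain.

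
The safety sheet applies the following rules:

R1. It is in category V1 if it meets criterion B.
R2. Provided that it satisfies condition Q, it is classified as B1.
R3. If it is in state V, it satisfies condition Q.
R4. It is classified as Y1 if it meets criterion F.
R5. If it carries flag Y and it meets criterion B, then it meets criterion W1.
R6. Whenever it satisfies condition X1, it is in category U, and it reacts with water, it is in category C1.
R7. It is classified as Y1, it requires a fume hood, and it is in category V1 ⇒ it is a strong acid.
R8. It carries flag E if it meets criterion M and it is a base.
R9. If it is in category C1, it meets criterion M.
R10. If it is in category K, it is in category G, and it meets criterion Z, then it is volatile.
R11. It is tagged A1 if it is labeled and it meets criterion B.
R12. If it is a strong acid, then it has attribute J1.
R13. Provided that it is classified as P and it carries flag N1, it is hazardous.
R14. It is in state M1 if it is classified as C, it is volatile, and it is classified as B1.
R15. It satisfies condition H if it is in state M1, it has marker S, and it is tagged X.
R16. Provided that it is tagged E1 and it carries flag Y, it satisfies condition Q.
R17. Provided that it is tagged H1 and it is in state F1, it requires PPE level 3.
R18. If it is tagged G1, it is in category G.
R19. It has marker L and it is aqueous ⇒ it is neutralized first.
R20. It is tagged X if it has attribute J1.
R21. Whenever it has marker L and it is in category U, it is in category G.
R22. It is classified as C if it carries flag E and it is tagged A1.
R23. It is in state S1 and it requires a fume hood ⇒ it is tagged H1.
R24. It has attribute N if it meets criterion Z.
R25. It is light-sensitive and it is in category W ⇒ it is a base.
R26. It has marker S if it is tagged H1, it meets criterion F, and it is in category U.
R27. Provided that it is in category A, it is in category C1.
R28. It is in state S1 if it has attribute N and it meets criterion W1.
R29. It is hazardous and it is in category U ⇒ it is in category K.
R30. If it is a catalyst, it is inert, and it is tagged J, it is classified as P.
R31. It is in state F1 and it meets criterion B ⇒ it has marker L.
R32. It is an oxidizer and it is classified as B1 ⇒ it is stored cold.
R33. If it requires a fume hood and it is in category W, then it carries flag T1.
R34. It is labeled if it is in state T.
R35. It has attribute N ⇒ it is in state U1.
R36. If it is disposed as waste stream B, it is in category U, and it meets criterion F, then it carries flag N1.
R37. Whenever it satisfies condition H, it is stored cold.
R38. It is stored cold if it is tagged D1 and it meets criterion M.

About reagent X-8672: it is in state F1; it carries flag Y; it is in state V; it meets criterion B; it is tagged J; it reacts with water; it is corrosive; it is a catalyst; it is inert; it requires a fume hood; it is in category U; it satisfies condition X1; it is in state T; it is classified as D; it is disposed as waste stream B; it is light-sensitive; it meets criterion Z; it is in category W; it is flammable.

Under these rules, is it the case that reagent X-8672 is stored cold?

Forward chaining from the given facts derives: is in category V1, satisfies condition Q, meets criterion W1, is in category C1, meets criterion M, has attribute N, is a base, is in state S1, is classified as P, has marker L, carries flag T1, is labeled, is in state U1, is classified as B1, carries flag E, is tagged A1, is in category G, is classified as C, is tagged H1, requires PPE level 3.
Rules concluding "it is stored cold": R32 needs "it is an oxidizer"; R37 needs "it satisfies condition H"; R38 needs "it is tagged D1" — none of these are established.

No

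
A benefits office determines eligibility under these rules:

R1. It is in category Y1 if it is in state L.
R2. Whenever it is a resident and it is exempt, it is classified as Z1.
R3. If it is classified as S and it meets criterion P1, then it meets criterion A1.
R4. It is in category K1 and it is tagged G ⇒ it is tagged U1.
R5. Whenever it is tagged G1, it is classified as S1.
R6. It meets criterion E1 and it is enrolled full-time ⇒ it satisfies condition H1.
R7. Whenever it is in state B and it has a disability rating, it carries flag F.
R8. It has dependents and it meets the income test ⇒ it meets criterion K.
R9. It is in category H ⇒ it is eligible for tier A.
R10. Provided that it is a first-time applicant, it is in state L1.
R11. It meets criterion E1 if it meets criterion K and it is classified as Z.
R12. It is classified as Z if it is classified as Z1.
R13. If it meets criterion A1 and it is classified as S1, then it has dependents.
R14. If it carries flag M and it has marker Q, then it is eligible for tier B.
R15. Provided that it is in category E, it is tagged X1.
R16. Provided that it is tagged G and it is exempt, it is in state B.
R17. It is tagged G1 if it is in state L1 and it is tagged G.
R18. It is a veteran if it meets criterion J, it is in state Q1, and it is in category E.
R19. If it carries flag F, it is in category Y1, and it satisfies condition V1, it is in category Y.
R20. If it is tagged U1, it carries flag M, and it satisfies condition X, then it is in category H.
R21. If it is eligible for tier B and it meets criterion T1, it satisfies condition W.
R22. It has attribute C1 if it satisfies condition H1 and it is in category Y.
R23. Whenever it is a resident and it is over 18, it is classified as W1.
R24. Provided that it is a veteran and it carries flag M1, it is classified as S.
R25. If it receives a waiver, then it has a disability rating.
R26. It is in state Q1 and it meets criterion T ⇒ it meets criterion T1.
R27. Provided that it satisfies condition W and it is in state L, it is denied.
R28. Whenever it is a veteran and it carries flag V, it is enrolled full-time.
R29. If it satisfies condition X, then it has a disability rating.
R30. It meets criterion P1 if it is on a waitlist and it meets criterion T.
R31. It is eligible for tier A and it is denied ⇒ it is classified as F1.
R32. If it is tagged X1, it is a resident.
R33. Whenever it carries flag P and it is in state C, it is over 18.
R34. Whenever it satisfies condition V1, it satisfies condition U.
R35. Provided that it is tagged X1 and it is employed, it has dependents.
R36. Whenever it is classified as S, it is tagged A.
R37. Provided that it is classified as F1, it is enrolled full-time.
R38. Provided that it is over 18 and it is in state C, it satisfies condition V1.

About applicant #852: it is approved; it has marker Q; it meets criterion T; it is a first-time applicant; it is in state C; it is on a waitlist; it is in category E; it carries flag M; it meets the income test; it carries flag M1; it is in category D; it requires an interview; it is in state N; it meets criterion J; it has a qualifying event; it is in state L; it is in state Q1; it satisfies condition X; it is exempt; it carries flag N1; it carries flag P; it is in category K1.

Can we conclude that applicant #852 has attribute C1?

Forward chaining from the given facts derives: is in category Y1, is in state L1, is eligible for tier B, is tagged X1, is a veteran, is classified as S, meets criterion T1, has a disability rating, meets criterion P1, is a resident, is over 18, is tagged A, satisfies condition V1, is classified as Z1, meets criterion A1, is classified as Z, satisfies condition W, is classified as W1, is denied, satisfies condition U.
The only rule concluding "it has attribute C1" is R22, which needs "it satisfies condition H1"; that is never established.

No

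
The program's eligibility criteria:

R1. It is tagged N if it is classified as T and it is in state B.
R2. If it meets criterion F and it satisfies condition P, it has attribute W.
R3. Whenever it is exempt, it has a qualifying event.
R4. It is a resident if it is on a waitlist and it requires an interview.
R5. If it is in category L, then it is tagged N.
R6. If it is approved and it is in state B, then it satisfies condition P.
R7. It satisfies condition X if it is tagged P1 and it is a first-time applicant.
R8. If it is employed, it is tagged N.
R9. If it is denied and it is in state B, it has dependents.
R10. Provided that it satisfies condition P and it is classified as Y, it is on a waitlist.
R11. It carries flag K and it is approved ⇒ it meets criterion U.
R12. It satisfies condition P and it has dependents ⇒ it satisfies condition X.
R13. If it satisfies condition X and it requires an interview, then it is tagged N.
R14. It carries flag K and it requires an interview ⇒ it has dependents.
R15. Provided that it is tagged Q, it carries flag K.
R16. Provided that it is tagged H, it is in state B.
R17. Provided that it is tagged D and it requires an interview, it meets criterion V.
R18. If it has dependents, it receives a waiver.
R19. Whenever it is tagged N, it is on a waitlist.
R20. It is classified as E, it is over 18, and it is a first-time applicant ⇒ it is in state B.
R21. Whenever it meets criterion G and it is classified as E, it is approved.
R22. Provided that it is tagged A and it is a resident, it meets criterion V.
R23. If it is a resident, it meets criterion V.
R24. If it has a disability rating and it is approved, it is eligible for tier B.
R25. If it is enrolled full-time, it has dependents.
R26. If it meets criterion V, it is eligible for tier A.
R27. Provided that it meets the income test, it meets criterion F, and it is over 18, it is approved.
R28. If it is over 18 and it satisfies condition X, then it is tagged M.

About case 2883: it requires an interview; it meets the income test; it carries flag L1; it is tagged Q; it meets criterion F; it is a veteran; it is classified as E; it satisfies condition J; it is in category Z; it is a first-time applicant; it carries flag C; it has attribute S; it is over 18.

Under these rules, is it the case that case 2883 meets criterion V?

By R15 (it is tagged Q): it carries flag K.
By R20 (it is classified as E, it is over 18, it is a first-time applicant): it is in state B.
By R27 (it meets the income test, it meets criterion F, it is over 18): it is approved.
By R6 (it is approved, it is in state B): it satisfies condition P.
By R14 (it carries flag K, it requires an interview): it has dependents.
By R12 (it satisfies condition P, it has dependents): it satisfies condition X.
By R13 (it satisfies condition X, it requires an interview): it is tagged N.
By R19 (it is tagged N): it is on a waitlist.
By R4 (it is on a waitlist, it requires an interview): it is a resident.
By R23 (it is a resident): it meets criterion V.

Yes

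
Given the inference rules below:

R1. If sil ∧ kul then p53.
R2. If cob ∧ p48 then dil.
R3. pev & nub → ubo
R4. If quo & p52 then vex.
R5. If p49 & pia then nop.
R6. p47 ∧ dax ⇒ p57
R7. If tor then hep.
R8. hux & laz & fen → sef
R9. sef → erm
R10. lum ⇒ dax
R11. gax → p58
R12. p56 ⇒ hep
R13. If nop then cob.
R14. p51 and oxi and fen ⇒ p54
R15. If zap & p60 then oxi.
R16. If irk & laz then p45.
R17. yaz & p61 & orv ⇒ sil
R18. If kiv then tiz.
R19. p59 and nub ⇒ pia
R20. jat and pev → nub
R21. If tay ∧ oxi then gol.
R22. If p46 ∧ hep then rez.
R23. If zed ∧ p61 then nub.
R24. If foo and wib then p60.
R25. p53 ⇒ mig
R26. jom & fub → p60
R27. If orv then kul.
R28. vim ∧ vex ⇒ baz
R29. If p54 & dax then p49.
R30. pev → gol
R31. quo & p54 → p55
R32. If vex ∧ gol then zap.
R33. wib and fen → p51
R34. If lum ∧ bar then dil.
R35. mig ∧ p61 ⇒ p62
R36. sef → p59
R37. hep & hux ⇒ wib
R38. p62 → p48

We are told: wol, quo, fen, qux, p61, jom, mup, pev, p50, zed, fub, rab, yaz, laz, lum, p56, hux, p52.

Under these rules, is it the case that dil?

Forward chaining from the given facts derives: vex, sef, erm, dax, hep, nub, p60, gol, zap, p59, wib, ubo, oxi, pia, p51, p54, p49, p55, nop, cob.
Rules concluding dil: R2 needs p48; R34 needs bar — none of these are established.

No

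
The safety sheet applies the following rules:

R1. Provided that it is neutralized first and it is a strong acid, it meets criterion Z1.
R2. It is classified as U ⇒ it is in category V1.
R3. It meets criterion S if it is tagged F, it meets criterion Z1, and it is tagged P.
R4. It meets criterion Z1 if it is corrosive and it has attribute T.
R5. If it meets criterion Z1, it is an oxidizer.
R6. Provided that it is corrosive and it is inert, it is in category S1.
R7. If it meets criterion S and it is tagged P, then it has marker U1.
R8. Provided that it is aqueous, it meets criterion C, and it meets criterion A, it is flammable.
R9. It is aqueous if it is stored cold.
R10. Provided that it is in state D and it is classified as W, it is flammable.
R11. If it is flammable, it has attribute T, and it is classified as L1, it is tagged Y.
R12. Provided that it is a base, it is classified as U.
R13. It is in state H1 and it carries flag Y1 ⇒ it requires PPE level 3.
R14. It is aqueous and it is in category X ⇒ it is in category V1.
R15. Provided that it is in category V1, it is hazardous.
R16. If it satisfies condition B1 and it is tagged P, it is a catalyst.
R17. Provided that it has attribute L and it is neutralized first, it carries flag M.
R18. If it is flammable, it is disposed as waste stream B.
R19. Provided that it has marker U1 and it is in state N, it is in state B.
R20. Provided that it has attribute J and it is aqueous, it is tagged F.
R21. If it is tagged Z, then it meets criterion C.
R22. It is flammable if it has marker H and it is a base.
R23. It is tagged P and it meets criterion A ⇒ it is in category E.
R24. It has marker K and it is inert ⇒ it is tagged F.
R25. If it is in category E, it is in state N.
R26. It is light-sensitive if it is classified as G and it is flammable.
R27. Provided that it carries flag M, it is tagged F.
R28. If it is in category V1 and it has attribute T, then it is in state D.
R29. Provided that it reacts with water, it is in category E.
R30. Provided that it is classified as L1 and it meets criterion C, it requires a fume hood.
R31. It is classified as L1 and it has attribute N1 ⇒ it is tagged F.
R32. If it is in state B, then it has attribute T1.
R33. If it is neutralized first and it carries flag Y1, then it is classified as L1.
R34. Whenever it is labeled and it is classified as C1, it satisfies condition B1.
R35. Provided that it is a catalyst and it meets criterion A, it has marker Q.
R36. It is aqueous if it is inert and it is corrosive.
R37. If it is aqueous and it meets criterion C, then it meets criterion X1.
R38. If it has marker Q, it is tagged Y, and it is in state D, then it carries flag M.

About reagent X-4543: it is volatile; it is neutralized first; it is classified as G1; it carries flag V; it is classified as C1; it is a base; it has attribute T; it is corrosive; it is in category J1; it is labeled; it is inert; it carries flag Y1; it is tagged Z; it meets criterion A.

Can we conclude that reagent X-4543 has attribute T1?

No

Forward chaining from the given facts derives: meets criterion Z1, is an oxidizer, is in category S1, is classified as U, meets criterion C, is classified as L1, satisfies condition B1, is aqueous, meets criterion X1, is in category V1, is flammable, is tagged Y, is hazardous, is disposed as waste stream B, is in state D, requires a fume hood.
The only rule concluding "it has attribute T1" is R32, which needs "it is in state B"; that is never established.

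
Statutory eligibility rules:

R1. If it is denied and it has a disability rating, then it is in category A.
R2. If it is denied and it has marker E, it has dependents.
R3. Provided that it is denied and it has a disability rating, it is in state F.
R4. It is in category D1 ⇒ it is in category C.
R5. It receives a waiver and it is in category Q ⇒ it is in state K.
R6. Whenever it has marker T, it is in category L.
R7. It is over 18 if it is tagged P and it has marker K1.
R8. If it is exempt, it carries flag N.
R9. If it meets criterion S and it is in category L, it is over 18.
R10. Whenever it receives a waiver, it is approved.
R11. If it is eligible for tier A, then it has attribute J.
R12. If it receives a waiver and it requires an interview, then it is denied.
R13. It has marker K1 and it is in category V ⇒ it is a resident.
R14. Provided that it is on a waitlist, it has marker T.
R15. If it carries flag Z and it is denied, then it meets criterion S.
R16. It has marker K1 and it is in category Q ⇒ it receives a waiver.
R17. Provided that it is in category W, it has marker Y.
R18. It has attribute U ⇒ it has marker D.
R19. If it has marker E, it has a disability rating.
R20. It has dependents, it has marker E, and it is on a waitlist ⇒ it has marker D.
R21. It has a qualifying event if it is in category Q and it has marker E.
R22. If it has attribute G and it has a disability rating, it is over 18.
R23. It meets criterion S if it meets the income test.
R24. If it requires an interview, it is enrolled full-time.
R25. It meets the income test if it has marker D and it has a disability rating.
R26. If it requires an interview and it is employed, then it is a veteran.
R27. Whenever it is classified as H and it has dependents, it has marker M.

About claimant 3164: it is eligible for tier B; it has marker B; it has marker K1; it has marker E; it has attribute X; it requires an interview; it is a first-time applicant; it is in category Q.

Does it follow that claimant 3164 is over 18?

No

Forward chaining from the given facts derives: receives a waiver, has a disability rating, has a qualifying event, is enrolled full-time, is in state K, is approved, is denied, is in category A, has dependents, is in state F.
Rules concluding "it is over 18": R7 needs "it is tagged P"; R9 needs "it meets criterion S"; R22 needs "it has attribute G" — none of these are established.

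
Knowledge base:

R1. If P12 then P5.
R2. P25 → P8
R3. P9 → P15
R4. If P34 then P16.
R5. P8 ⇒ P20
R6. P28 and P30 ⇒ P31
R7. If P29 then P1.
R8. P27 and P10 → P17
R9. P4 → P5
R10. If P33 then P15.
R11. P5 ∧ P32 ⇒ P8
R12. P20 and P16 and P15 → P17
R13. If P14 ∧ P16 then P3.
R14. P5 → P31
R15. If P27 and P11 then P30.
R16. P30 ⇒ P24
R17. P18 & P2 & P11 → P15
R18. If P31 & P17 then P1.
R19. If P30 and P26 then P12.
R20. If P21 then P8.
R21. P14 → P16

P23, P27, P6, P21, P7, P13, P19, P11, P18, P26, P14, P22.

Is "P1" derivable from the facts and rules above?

No

Forward chaining from the given facts derives: P30, P24, P12, P8, P16, P5, P20, P3, P31.
Rules concluding P1: R7 needs P29; R18 needs P17 — none of these are established.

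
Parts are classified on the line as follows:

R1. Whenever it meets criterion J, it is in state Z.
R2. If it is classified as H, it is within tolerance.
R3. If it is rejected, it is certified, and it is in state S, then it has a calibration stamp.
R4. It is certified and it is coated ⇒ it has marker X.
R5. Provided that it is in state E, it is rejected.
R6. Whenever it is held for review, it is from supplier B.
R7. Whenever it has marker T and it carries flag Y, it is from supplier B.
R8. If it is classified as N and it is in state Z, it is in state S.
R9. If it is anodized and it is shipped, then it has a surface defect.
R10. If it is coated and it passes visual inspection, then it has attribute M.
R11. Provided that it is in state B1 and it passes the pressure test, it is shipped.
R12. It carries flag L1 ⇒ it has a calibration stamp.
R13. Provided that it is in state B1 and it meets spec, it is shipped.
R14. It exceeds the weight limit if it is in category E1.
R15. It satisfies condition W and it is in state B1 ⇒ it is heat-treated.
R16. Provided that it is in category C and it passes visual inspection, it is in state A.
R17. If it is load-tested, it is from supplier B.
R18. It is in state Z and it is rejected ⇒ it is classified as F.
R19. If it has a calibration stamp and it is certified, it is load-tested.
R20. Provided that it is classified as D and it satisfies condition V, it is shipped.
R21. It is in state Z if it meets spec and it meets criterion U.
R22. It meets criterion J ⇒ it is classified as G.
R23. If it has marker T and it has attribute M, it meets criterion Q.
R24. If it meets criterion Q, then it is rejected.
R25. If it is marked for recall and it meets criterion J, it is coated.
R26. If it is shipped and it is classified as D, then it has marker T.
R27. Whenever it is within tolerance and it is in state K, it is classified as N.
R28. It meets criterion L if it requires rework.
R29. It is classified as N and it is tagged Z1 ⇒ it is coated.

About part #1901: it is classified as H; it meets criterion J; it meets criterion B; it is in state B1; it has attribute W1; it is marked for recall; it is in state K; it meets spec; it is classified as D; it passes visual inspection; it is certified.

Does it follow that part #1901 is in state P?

No

Forward chaining from the given facts derives: is in state Z, is within tolerance, is shipped, is classified as G, is coated, has marker T, is classified as N, has marker X, is in state S, has attribute M, meets criterion Q, is rejected, has a calibration stamp, is classified as F, is load-tested, is from supplier B.
No rule has "it is in state P" as its conclusion, and it is not among the given facts.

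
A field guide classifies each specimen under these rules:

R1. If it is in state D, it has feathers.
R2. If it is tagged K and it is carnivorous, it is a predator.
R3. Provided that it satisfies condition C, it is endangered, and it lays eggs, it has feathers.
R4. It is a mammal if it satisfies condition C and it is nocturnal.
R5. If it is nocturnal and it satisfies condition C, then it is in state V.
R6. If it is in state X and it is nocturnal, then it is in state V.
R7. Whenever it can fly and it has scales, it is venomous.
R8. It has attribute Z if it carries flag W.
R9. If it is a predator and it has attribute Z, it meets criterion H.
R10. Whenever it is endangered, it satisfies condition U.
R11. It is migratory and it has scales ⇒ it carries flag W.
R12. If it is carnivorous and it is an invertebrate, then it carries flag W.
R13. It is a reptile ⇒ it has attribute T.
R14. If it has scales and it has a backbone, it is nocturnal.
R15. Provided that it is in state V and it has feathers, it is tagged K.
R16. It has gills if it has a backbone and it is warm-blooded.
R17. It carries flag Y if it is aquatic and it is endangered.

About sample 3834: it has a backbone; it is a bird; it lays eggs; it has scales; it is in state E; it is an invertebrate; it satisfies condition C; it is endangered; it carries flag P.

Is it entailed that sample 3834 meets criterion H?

Forward chaining from the given facts derives: has feathers, satisfies condition U, is nocturnal, is a mammal, is in state V, is tagged K.
The only rule concluding "it meets criterion H" is R9, which needs "it is a predator"; that is never established.

No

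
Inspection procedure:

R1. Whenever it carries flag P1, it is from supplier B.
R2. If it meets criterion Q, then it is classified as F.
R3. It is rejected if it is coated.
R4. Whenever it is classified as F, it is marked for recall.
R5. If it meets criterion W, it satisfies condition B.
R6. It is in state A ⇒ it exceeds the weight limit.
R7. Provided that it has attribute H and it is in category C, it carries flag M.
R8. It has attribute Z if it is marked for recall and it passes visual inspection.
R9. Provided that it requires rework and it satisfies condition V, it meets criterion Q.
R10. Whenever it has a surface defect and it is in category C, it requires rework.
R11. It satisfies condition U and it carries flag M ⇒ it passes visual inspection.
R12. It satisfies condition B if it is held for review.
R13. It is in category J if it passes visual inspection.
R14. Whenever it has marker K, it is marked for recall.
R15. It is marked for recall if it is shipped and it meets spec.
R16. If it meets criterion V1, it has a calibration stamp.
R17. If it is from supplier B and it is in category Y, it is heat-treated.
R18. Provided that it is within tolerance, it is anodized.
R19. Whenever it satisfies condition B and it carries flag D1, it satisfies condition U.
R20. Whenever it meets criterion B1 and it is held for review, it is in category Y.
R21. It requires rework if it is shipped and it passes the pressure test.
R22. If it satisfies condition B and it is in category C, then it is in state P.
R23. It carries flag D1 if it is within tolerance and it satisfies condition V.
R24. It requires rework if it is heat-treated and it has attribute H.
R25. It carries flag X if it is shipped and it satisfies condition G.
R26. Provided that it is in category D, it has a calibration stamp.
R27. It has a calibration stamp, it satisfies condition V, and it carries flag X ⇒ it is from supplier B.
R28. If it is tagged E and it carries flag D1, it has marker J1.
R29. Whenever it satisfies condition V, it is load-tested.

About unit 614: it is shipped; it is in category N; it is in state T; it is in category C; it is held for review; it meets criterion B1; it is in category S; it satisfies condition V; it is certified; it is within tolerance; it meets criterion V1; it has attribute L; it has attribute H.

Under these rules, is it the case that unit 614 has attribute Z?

Forward chaining from the given facts derives: carries flag M, satisfies condition B, has a calibration stamp, is anodized, is in category Y, is in state P, carries flag D1, is load-tested, satisfies condition U, passes visual inspection, is in category J.
The only rule concluding "it has attribute Z" is R8, which needs "it is marked for recall"; that is never established.

No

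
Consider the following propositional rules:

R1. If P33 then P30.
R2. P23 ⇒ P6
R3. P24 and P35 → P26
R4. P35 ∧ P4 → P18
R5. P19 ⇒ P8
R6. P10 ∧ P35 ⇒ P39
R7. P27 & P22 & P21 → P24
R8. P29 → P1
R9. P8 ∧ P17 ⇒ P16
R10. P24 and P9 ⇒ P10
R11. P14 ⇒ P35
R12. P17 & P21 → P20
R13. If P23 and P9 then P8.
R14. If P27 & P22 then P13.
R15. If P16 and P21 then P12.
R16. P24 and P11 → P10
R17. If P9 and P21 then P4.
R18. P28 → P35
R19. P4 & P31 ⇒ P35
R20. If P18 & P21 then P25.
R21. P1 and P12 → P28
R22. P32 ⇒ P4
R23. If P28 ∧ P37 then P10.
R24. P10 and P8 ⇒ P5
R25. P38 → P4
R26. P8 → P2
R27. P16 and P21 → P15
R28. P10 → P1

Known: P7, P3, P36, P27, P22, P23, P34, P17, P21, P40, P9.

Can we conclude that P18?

Yes

P24  (by R7: P27, P22, P21)
P10  (by R10: P24, P9)
P8  (by R13: P23, P9)
P4  (by R17: P9, P21)
P1  (by R28: P10)
P16  (by R9: P8, P17)
P12  (by R15: P16, P21)
P28  (by R21: P1, P12)
P35  (by R18: P28)
P18  (by R4: P35, P4)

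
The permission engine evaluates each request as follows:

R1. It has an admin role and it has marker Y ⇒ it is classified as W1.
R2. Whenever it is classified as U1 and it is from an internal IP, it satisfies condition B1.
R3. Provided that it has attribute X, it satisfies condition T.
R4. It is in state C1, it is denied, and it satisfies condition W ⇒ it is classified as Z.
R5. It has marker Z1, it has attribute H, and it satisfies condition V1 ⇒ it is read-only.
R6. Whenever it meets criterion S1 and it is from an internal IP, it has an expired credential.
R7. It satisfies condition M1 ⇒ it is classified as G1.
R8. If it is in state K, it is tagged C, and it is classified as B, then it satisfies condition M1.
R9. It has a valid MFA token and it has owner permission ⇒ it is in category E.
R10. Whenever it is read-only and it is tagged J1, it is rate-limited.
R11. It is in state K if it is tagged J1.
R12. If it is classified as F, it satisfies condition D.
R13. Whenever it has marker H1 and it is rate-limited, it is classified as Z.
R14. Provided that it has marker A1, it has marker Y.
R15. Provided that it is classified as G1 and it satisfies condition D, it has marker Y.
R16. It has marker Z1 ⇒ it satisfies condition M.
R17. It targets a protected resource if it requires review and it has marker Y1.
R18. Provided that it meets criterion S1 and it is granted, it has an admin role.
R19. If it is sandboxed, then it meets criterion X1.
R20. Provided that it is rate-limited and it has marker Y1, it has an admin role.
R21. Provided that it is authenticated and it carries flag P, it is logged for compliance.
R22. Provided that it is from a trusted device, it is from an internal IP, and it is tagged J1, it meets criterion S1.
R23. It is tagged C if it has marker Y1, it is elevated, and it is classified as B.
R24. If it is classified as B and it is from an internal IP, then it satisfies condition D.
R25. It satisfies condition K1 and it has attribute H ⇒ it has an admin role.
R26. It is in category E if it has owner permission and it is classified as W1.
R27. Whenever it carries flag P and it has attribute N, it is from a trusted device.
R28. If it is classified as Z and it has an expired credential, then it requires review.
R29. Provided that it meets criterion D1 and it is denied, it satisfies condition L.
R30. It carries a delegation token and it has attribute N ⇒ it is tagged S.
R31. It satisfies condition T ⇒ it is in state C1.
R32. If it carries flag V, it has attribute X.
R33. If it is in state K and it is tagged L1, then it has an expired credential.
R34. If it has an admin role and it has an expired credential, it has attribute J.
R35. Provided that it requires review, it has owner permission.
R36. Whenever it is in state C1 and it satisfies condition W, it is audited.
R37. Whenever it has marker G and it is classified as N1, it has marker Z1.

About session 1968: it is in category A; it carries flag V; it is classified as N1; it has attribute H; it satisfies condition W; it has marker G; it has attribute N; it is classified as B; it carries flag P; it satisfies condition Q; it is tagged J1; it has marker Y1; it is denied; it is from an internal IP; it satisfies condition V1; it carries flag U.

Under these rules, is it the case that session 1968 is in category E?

Forward chaining from the given facts derives: is in state K, satisfies condition D, is from a trusted device, has attribute X, has marker Z1, satisfies condition T, is read-only, is rate-limited, satisfies condition M, has an admin role, meets criterion S1, is in state C1, is audited, is classified as Z, has an expired credential, requires review, has attribute J, has owner permission, targets a protected resource.
Rules concluding "it is in category E": R9 needs "it has a valid MFA token"; R26 needs "it is classified as W1" — none of these are established.

No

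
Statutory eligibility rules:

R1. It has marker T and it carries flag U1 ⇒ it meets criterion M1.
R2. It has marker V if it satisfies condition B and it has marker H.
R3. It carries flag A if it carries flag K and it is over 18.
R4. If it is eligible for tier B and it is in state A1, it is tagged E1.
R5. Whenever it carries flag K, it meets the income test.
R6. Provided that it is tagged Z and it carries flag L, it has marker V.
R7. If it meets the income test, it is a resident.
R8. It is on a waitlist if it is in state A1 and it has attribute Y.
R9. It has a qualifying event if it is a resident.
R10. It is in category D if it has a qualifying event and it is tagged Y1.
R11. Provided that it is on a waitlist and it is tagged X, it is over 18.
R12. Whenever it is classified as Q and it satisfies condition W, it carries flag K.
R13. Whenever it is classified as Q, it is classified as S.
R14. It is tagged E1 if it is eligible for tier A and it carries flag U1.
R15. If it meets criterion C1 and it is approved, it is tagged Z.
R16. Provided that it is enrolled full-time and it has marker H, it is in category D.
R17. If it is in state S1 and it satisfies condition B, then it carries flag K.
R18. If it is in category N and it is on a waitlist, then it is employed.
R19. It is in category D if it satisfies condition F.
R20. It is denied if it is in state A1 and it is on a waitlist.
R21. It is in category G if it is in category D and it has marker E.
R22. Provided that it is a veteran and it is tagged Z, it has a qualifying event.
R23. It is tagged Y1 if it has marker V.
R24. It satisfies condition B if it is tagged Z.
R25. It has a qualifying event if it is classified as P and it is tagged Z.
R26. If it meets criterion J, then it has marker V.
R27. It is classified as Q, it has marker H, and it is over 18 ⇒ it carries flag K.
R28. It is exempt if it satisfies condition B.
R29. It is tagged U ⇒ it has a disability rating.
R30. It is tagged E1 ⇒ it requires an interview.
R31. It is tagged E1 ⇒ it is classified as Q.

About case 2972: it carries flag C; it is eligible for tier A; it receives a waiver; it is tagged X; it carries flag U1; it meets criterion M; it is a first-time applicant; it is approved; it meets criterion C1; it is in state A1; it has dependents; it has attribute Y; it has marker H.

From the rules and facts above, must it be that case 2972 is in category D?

Yes

By R8 (it is in state A1, it has attribute Y): it is on a waitlist.
By R11 (it is on a waitlist, it is tagged X): it is over 18.
By R14 (it is eligible for tier A, it carries flag U1): it is tagged E1.
By R15 (it meets criterion C1, it is approved): it is tagged Z.
By R24 (it is tagged Z): it satisfies condition B.
By R31 (it is tagged E1): it is classified as Q.
By R2 (it satisfies condition B, it has marker H): it has marker V.
By R23 (it has marker V): it is tagged Y1.
By R27 (it is classified as Q, it has marker H, it is over 18): it carries flag K.
By R5 (it carries flag K): it meets the income test.
By R7 (it meets the income test): it is a resident.
By R9 (it is a resident): it has a qualifying event.
By R10 (it has a qualifying event, it is tagged Y1): it is in category D.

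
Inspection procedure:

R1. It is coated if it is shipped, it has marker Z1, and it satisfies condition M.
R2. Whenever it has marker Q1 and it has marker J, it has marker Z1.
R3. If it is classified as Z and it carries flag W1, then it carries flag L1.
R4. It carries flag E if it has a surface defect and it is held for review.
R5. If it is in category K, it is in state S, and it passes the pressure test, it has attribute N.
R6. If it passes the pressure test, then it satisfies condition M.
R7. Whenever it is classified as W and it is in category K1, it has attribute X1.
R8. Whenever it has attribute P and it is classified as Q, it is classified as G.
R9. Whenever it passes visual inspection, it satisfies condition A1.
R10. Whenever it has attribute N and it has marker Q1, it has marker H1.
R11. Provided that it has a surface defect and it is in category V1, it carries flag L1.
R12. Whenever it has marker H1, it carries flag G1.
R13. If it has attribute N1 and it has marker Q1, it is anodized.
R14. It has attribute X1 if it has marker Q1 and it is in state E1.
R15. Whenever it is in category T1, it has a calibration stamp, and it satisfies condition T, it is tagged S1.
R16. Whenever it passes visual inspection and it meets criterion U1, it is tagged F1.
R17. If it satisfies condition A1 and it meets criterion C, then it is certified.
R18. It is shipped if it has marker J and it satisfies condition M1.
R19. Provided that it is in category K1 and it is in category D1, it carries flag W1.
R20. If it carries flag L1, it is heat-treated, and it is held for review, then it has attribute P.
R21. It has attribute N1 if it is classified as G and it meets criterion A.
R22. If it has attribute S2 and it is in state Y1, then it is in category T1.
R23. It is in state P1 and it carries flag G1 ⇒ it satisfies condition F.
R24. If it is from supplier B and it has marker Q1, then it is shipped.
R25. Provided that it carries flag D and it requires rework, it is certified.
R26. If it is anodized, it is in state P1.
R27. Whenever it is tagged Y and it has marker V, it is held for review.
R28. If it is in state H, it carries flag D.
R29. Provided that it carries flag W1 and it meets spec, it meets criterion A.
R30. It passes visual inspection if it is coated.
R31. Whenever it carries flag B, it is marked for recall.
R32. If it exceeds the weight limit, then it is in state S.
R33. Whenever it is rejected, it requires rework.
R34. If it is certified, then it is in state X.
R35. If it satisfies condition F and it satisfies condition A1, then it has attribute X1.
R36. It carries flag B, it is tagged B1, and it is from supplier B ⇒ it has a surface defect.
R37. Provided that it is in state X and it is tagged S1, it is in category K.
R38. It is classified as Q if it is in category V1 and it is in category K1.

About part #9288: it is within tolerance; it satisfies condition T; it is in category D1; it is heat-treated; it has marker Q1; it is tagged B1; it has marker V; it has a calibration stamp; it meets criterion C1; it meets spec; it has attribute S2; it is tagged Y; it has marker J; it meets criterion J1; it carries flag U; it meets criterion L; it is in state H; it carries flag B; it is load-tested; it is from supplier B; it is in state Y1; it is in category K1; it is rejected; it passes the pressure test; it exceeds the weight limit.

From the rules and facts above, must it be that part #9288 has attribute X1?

Forward chaining from the given facts derives: has marker Z1, satisfies condition M, carries flag W1, is in category T1, is shipped, is held for review, carries flag D, meets criterion A, is marked for recall, is in state S, requires rework, has a surface defect, is coated, carries flag E, is tagged S1, is certified, passes visual inspection, is in state X, is in category K, has attribute N, satisfies condition A1, has marker H1, carries flag G1.
Rules concluding "it has attribute X1": R7 needs "it is classified as W"; R14 needs "it is in state E1"; R35 needs "it satisfies condition F" — none of these are established.

No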